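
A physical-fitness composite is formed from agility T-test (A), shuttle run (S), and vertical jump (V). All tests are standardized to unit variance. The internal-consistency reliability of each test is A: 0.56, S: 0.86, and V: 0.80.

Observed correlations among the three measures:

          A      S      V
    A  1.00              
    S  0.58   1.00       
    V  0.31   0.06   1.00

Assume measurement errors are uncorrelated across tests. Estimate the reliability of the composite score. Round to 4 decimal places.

0.8408

Var(A+S+V) = 3 + 2·[0.58 + 0.31 + 0.06] = 3 + 1.9 = 4.9.
Under uncorrelated errors the observed covariances equal the true-score covariances, so only the own-variance terms attenuate.
True-score variance = [0.56 + 0.86 + 0.80] + 1.9 = 2.22 + 1.9 = 4.12.
Reliability = 4.12 / 4.9 = 0.8408.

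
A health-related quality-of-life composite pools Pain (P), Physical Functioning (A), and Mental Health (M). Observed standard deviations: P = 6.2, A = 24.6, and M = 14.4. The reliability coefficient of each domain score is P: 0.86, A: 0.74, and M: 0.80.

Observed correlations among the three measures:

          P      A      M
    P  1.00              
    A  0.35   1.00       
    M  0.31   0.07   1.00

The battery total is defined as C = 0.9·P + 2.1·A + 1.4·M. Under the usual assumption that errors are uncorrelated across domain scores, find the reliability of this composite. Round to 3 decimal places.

0.779

Var(C) = 0.9²·6.2² + 2.1²·24.6² + 1.4²·14.4² + 2·[1.89·6.2·24.6·0.35 + 1.26·6.2·14.4·0.31 + 2.94·24.6·14.4·0.07] = 3106.32 + 417.335 = 3523.65.
With uncorrelated errors the cross-covariances are all true-score covariance, so they carry over unchanged; only the diagonal terms shrink to ρᵢσᵢ².
True-score variance = [0.9²·6.2²·0.86 + 2.1²·24.6²·0.74 + 1.4²·14.4²·0.80] + 417.335 = 2326.8 + 417.335 = 2744.13.
Reliability = 2744.13 / 3523.65 = 0.779.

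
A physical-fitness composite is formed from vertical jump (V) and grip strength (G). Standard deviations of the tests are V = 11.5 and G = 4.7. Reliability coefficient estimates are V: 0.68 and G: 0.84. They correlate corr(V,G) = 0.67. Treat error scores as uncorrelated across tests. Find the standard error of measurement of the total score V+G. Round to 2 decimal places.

6.77

Var(total) = 154.34 + 72.427 = 226.767.
True-score variance = 108.486 + 72.427 = 180.913, so reliability = 0.7978.
Error variance = 226.767 − 180.913 = 45.8544; SEM = √45.8544 = 6.77.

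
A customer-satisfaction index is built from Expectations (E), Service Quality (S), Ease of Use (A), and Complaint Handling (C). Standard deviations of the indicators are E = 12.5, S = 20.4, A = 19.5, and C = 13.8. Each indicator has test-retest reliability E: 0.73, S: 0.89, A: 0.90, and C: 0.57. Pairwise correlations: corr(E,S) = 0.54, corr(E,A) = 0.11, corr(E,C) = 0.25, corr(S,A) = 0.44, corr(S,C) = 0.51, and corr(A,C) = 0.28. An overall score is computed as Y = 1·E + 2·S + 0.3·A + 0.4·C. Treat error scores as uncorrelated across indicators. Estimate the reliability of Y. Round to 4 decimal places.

Var(Y) = 12.5² + 2²·20.4² + 0.3²·19.5² + 0.4²·13.8² + 2·[2·12.5·20.4·0.54 + 0.3·12.5·19.5·0.11 + 0.4·12.5·13.8·0.25 + 0.6·20.4·19.5·0.44 + 0.8·20.4·13.8·0.51 + 0.12·19.5·13.8·0.28] = 1885.58 + 1059.23 = 2944.81.
Under uncorrelated errors the observed covariances equal the true-score covariances, so only the own-variance terms attenuate.
True-score variance = [12.5²·0.73 + 2²·20.4²·0.89 + 0.3²·19.5²·0.90 + 0.4²·13.8²·0.57] + 1059.23 = 1643.76 + 1059.23 = 2702.99.
Reliability = 2702.99 / 2944.81 = 0.9179.

0.9179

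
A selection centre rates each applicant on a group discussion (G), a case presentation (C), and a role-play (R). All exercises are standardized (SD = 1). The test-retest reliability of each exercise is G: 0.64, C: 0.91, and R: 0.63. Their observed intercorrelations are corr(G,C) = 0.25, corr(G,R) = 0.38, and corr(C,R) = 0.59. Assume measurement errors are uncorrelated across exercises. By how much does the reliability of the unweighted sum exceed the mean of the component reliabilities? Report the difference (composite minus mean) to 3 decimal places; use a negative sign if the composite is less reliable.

Var(sum) = 3 + 2.44 = 5.44; true-score variance = 2.18 + 2.44 = 4.62; composite reliability = 0.8493.
Mean component reliability = 0.7267.
Difference = 0.8493 − 0.7267 = 0.123.

0.123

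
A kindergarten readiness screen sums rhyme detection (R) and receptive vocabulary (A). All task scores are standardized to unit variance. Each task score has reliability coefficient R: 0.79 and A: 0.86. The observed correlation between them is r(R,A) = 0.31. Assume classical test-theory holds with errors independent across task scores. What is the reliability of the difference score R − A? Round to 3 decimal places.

Var(R−A) = 1 + 1 − 2·0.31 = 2 − 0.62 = 1.38.
Under uncorrelated errors the observed covariances equal the true-score covariances, so only the own-variance terms attenuate.
True-score variance = [0.79 + 0.86] − 0.62 = 1.65 − 0.62 = 1.03.
Reliability = 1.03 / 1.38 = 0.746.

0.746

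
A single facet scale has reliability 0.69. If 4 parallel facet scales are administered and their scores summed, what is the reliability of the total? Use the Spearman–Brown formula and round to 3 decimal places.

ρ_k = kρ / (1 + (k−1)ρ) = 4·0.69 / (1 + 3·0.69) = 2.760 / 3.070 = 0.899.

0.899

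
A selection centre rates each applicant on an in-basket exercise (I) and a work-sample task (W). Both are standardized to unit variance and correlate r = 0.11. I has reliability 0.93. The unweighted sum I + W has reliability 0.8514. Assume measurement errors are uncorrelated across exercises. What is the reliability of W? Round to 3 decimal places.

0.740

Var(I+W) = 2 + 2·0.11 = 2.220.
True-score variance = ρ_I + ρ_W + 2·0.11, so 0.8514 = (0.93 + ρ_W + 0.22) / 2.220.
ρ_W = 0.8514·2.220 − 0.93 − 0.22 = 0.740.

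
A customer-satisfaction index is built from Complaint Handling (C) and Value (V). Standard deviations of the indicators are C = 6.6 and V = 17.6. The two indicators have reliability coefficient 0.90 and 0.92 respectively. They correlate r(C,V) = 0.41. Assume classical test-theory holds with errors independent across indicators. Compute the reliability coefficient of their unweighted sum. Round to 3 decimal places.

0.935

Var(C+V) = 6.6² + 17.6² + 2·[6.6·17.6·0.41] = 353.32 + 95.2512 = 448.571.
Because errors are independent across components, Cov(Tᵢ,Tⱼ) = Cov(Xᵢ,Xⱼ); the off-diagonal part of the true-score variance is the same as above.
True-score variance = [6.6²·0.90 + 17.6²·0.92] + 95.2512 = 324.183 + 95.2512 = 419.434.
Reliability = 419.434 / 448.571 = 0.935.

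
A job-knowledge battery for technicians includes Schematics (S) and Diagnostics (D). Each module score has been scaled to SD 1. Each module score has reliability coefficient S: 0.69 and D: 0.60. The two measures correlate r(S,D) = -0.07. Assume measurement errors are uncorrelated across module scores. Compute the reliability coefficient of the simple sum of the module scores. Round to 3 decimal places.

Var(S+D) = 2 + 2·[(-0.07)] = 2 − 0.14 = 1.86.
Because errors are independent across components, Cov(Tᵢ,Tⱼ) = Cov(Xᵢ,Xⱼ); the off-diagonal part of the true-score variance is the same as above.
True-score variance = [0.69 + 0.60] − 0.14 = 1.29 − 0.14 = 1.15.
Reliability = 1.15 / 1.86 = 0.618.

0.618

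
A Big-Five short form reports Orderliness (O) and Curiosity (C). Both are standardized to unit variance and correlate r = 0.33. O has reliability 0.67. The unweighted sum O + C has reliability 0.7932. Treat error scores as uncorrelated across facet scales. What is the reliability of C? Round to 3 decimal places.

Var(O+C) = 2 + 2·0.33 = 2.660.
True-score variance = ρ_O + ρ_C + 2·0.33, so 0.7932 = (0.67 + ρ_C + 0.66) / 2.660.
ρ_C = 0.7932·2.660 − 0.67 − 0.66 = 0.780.

0.780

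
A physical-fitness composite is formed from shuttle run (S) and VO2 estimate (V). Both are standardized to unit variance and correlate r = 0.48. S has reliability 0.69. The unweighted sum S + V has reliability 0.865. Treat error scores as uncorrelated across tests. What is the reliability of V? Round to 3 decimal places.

0.910

Var(S+V) = 2 + 2·0.48 = 2.960.
True-score variance = ρ_S + ρ_V + 2·0.48, so 0.865 = (0.69 + ρ_V + 0.96) / 2.960.
ρ_V = 0.865·2.960 − 0.69 − 0.96 = 0.910.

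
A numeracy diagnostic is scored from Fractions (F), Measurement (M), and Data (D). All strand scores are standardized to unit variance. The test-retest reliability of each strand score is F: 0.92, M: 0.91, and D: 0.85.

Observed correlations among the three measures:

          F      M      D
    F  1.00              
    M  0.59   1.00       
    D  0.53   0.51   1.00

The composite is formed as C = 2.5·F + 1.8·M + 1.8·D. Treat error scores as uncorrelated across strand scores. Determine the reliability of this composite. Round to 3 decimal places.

0.951

Var(C) = 2.5² + 1.8² + 1.8² + 2·[4.5·0.59 + 4.5·0.53 + 3.24·0.51] = 12.73 + 13.3848 = 26.1148.
With uncorrelated errors the cross-covariances are all true-score covariance, so they carry over unchanged; only the diagonal terms shrink to ρᵢσᵢ².
True-score variance = [2.5²·0.92 + 1.8²·0.91 + 1.8²·0.85] + 13.3848 = 11.4524 + 13.3848 = 24.8372.
Reliability = 24.8372 / 26.1148 = 0.951.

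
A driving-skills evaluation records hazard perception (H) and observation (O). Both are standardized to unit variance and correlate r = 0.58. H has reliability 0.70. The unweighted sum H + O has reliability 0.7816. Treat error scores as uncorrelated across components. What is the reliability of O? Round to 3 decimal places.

0.610

Var(H+O) = 2 + 2·0.58 = 3.160.
True-score variance = ρ_H + ρ_O + 2·0.58, so 0.7816 = (0.70 + ρ_O + 1.16) / 3.160.
ρ_O = 0.7816·3.160 − 0.70 − 1.16 = 0.610.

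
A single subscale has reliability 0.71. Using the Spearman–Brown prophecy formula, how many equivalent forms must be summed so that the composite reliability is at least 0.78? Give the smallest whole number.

k ≥ ρ*(1−ρ₁)/(ρ₁(1−ρ*)) = 0.78·0.29 / (0.71·0.22) = 1.448.
Smallest integer k = 2.

2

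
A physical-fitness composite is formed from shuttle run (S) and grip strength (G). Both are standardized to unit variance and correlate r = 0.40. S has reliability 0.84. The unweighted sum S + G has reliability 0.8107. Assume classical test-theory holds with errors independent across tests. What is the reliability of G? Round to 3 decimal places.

Var(S+G) = 2 + 2·0.40 = 2.800.
True-score variance = ρ_S + ρ_G + 2·0.40, so 0.8107 = (0.84 + ρ_G + 0.80) / 2.800.
ρ_G = 0.8107·2.800 − 0.84 − 0.80 = 0.630.

0.630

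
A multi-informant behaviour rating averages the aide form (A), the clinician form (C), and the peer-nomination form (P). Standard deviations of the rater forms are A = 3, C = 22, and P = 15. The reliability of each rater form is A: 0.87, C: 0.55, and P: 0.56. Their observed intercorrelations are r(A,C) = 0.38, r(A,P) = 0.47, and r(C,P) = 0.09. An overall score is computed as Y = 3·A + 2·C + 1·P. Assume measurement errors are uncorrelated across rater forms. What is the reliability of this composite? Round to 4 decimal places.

0.6483

Var(Y) = 3²·3² + 2²·22² + 15² + 2·[6·3·22·0.38 + 3·3·15·0.47 + 2·22·15·0.09] = 2242 + 546.66 = 2788.66.
Because errors are independent across components, Cov(Tᵢ,Tⱼ) = Cov(Xᵢ,Xⱼ); the off-diagonal part of the true-score variance is the same as above.
True-score variance = [3²·3²·0.87 + 2²·22²·0.55 + 15²·0.56] + 546.66 = 1261.27 + 546.66 = 1807.93.
Reliability = 1807.93 / 2788.66 = 0.6483.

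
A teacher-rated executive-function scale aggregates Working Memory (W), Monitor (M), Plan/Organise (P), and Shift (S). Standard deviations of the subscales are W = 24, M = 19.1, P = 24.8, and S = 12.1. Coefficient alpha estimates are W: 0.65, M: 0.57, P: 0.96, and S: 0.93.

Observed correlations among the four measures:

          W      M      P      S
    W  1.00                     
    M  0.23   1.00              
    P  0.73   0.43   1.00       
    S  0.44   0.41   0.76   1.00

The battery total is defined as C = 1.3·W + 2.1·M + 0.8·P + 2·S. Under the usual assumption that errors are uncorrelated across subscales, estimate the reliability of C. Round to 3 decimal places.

0.862

Var(C) = 1.3²·24² + 2.1²·19.1² + 0.8²·24.8² + 2²·12.1² + 2·[2.73·24·19.1·0.23 + 1.04·24·24.8·0.73 + 2.6·24·12.1·0.44 + 1.68·19.1·24.8·0.43 + 4.2·19.1·12.1·0.41 + 1.6·24.8·12.1·0.76] = 3561.52 + 4353.96 = 7915.47.
Under uncorrelated errors the observed covariances equal the true-score covariances, so only the own-variance terms attenuate.
True-score variance = [1.3²·24²·0.65 + 2.1²·19.1²·0.57 + 0.8²·24.8²·0.96 + 2²·12.1²·0.93] + 4353.96 = 2472.28 + 4353.96 = 6826.24.
Reliability = 6826.24 / 7915.47 = 0.862.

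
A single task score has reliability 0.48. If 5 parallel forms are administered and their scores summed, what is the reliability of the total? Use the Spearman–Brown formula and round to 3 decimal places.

ρ_k = kρ / (1 + (k−1)ρ) = 5·0.48 / (1 + 4·0.48) = 2.400 / 2.920 = 0.822.

0.822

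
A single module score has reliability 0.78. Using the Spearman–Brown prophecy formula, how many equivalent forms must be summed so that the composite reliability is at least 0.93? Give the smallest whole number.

k ≥ ρ*(1−ρ₁)/(ρ₁(1−ρ*)) = 0.93·0.22 / (0.78·0.07) = 3.747.
Smallest integer k = 4.

4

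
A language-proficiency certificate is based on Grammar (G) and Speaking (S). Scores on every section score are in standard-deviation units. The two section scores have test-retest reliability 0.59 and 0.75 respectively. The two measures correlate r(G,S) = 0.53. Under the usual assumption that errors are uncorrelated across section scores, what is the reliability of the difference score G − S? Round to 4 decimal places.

0.2979

Var(G−S) = 1 + 1 − 2·0.53 = 2 − 1.06 = 0.94.
Because errors are independent across components, Cov(Tᵢ,Tⱼ) = Cov(Xᵢ,Xⱼ); the off-diagonal part of the true-score variance is the same as above.
True-score variance = [0.59 + 0.75] − 1.06 = 1.34 − 1.06 = 0.28.
Reliability = 0.28 / 0.94 = 0.2979.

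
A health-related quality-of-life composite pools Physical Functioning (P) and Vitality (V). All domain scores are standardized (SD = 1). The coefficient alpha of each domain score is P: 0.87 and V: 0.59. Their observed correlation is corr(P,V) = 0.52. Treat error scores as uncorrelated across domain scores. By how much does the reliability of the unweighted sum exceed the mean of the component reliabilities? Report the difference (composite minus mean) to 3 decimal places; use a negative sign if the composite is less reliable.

Var(sum) = 2 + 1.04 = 3.04; true-score variance = 1.46 + 1.04 = 2.5; composite reliability = 0.8224.
Mean component reliability = 0.7300.
Difference = 0.8224 − 0.7300 = 0.092.

0.092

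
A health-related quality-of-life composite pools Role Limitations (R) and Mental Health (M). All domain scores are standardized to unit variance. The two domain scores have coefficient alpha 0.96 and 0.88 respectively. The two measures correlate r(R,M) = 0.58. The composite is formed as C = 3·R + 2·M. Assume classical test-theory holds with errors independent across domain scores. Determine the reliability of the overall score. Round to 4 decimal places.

0.9579

Var(C) = 3² + 2² + 2·[6·0.58] = 13 + 6.96 = 19.96.
Under uncorrelated errors the observed covariances equal the true-score covariances, so only the own-variance terms attenuate.
True-score variance = [3²·0.96 + 2²·0.88] + 6.96 = 12.16 + 6.96 = 19.12.
Reliability = 19.12 / 19.96 = 0.9579.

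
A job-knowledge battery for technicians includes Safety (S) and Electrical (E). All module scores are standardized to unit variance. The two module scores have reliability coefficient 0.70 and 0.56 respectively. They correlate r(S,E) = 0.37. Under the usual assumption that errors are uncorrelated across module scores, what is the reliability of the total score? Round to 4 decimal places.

0.7299

Var(S+E) = 2 + 2·[0.37] = 2 + 0.74 = 2.74.
With uncorrelated errors the cross-covariances are all true-score covariance, so they carry over unchanged; only the diagonal terms shrink to ρᵢσᵢ².
True-score variance = [0.70 + 0.56] + 0.74 = 1.26 + 0.74 = 2.
Reliability = 2 / 2.74 = 0.7299.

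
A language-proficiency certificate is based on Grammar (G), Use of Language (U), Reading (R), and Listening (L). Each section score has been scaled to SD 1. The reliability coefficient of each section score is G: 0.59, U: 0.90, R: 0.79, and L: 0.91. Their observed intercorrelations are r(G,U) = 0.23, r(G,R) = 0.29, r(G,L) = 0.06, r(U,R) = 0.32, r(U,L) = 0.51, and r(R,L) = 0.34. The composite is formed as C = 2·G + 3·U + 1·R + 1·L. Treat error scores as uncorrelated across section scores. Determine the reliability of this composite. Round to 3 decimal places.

Var(C) = 2² + 3² + 1 + 1 + 2·[6·0.23 + 2·0.29 + 2·0.06 + 3·0.32 + 3·0.51 + 0.34] = 15 + 9.82 = 24.82.
Under uncorrelated errors the observed covariances equal the true-score covariances, so only the own-variance terms attenuate.
True-score variance = [2²·0.59 + 3²·0.90 + 0.79 + 0.91] + 9.82 = 12.16 + 9.82 = 21.98.
Reliability = 21.98 / 24.82 = 0.886.

0.886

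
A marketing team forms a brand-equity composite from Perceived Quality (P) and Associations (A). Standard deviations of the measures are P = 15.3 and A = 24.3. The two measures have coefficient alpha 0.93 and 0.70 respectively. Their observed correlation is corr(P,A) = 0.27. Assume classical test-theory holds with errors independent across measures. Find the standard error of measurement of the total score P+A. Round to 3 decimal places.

13.912

Var(total) = 824.58 + 200.767 = 1025.35.
True-score variance = 631.047 + 200.767 = 831.813, so reliability = 0.8113.
Error variance = 1025.35 − 831.813 = 193.533; SEM = √193.533 = 13.912.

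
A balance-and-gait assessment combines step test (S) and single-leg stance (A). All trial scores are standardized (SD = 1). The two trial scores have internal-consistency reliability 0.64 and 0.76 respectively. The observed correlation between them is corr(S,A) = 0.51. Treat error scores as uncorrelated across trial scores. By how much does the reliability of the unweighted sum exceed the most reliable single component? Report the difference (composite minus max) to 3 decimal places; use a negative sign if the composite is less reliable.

Var(sum) = 2 + 1.02 = 3.02; true-score variance = 1.4 + 1.02 = 2.42; composite reliability = 0.8013.
Max component reliability = 0.7600.
Difference = 0.8013 − 0.7600 = 0.041.

0.041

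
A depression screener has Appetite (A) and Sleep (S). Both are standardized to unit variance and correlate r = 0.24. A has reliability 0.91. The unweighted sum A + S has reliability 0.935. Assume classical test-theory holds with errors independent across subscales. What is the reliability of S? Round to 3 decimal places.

0.929

Var(A+S) = 2 + 2·0.24 = 2.480.
True-score variance = ρ_A + ρ_S + 2·0.24, so 0.935 = (0.91 + ρ_S + 0.48) / 2.480.
ρ_S = 0.935·2.480 − 0.91 − 0.48 = 0.929.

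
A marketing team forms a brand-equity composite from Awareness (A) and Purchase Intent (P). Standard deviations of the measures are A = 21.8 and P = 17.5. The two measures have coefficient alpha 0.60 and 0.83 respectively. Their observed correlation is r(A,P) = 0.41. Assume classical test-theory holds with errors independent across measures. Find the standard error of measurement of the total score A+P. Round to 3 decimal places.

Var(total) = 781.49 + 312.83 = 1094.32.
True-score variance = 539.332 + 312.83 = 852.161, so reliability = 0.7787.
Error variance = 1094.32 − 852.161 = 242.159; SEM = √242.159 = 15.561.

15.561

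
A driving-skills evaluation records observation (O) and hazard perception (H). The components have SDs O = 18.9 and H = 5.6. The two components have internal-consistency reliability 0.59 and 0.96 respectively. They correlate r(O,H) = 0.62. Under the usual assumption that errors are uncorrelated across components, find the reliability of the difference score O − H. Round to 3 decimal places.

Var(O−H) = 18.9² + 5.6² − 2·18.9·5.6·0.62 = 388.57 − 131.242 = 257.328.
Because errors are independent across components, Cov(Tᵢ,Tⱼ) = Cov(Xᵢ,Xⱼ); the off-diagonal part of the true-score variance is the same as above.
True-score variance = [18.9²·0.59 + 5.6²·0.96] − 131.242 = 240.859 − 131.242 = 109.618.
Reliability = 109.618 / 257.328 = 0.426.

0.426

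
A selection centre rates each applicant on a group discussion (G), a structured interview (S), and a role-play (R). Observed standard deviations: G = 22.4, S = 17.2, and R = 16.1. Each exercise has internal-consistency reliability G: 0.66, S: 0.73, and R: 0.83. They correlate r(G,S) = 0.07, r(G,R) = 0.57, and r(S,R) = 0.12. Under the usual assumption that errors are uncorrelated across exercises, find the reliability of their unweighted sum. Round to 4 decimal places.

Var(G+S+R) = 22.4² + 17.2² + 16.1² + 2·[22.4·17.2·0.07 + 22.4·16.1·0.57 + 17.2·16.1·0.12] = 1056.81 + 531.53 = 1588.34.
Because errors are independent across components, Cov(Tᵢ,Tⱼ) = Cov(Xᵢ,Xⱼ); the off-diagonal part of the true-score variance is the same as above.
True-score variance = [22.4²·0.66 + 17.2²·0.73 + 16.1²·0.83] + 531.53 = 762.269 + 531.53 = 1293.8.
Reliability = 1293.8 / 1588.34 = 0.8146.

0.8146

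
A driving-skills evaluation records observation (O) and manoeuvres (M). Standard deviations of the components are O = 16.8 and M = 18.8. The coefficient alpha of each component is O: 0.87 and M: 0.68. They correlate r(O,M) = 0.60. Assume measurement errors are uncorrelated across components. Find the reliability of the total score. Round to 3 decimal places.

Var(O+M) = 16.8² + 18.8² + 2·[16.8·18.8·0.60] = 635.68 + 379.008 = 1014.69.
Because errors are independent across components, Cov(Tᵢ,Tⱼ) = Cov(Xᵢ,Xⱼ); the off-diagonal part of the true-score variance is the same as above.
True-score variance = [16.8²·0.87 + 18.8²·0.68] + 379.008 = 485.888 + 379.008 = 864.896.
Reliability = 864.896 / 1014.69 = 0.852.

0.852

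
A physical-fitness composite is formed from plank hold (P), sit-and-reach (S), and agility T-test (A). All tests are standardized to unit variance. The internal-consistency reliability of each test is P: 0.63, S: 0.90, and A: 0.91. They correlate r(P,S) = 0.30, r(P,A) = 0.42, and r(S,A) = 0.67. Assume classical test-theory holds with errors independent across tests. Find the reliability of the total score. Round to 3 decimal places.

0.903

Var(P+S+A) = 3 + 2·[0.30 + 0.42 + 0.67] = 3 + 2.78 = 5.78.
Because errors are independent across components, Cov(Tᵢ,Tⱼ) = Cov(Xᵢ,Xⱼ); the off-diagonal part of the true-score variance is the same as above.
True-score variance = [0.63 + 0.90 + 0.91] + 2.78 = 2.44 + 2.78 = 5.22.
Reliability = 5.22 / 5.78 = 0.903.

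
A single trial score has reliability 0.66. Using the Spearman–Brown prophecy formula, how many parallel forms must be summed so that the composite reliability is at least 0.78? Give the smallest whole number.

2

k ≥ ρ*(1−ρ₁)/(ρ₁(1−ρ*)) = 0.78·0.34 / (0.66·0.22) = 1.826.
Smallest integer k = 2.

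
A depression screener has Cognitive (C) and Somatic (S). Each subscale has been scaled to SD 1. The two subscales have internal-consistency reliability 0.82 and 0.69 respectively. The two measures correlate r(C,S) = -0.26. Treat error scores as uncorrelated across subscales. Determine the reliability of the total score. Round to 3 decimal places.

0.669

Var(C+S) = 2 + 2·[(-0.26)] = 2 − 0.52 = 1.48.
With uncorrelated errors the cross-covariances are all true-score covariance, so they carry over unchanged; only the diagonal terms shrink to ρᵢσᵢ².
True-score variance = [0.82 + 0.69] − 0.52 = 1.51 − 0.52 = 0.99.
Reliability = 0.99 / 1.48 = 0.669.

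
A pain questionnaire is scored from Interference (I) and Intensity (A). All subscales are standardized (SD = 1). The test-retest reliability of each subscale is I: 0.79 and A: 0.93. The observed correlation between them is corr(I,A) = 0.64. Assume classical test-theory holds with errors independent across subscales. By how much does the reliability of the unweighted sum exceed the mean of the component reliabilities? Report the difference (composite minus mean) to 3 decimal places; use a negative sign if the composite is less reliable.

Var(sum) = 2 + 1.28 = 3.28; true-score variance = 1.72 + 1.28 = 3; composite reliability = 0.9146.
Mean component reliability = 0.8600.
Difference = 0.9146 − 0.8600 = 0.055.

0.055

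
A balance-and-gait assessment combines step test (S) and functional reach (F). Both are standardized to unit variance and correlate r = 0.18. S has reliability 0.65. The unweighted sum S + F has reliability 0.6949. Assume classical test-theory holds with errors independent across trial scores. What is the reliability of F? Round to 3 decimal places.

Var(S+F) = 2 + 2·0.18 = 2.360.
True-score variance = ρ_S + ρ_F + 2·0.18, so 0.6949 = (0.65 + ρ_F + 0.36) / 2.360.
ρ_F = 0.6949·2.360 − 0.65 − 0.36 = 0.630.

0.630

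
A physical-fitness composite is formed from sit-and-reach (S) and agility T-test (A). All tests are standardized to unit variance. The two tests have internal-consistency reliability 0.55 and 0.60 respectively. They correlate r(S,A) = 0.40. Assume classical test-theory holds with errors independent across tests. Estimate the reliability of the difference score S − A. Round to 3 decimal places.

0.292

Var(S−A) = 1 + 1 − 2·0.40 = 2 − 0.8 = 1.2.
Under uncorrelated errors the observed covariances equal the true-score covariances, so only the own-variance terms attenuate.
True-score variance = [0.55 + 0.60] − 0.8 = 1.15 − 0.8 = 0.35.
Reliability = 0.35 / 1.2 = 0.292.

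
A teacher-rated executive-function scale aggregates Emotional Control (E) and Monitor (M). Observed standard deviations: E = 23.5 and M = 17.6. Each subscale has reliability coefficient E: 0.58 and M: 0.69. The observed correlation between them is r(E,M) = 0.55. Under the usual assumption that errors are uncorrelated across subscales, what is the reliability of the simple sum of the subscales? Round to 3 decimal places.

0.751

Var(E+M) = 23.5² + 17.6² + 2·[23.5·17.6·0.55] = 862.01 + 454.96 = 1316.97.
With uncorrelated errors the cross-covariances are all true-score covariance, so they carry over unchanged; only the diagonal terms shrink to ρᵢσᵢ².
True-score variance = [23.5²·0.58 + 17.6²·0.69] + 454.96 = 534.039 + 454.96 = 988.999.
Reliability = 988.999 / 1316.97 = 0.751.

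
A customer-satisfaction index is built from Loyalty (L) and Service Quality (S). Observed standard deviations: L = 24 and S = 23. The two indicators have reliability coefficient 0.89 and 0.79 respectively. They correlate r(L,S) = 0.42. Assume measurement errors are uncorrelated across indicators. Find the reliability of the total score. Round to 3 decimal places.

Var(L+S) = 24² + 23² + 2·[24·23·0.42] = 1105 + 463.68 = 1568.68.
Under uncorrelated errors the observed covariances equal the true-score covariances, so only the own-variance terms attenuate.
True-score variance = [24²·0.89 + 23²·0.79] + 463.68 = 930.55 + 463.68 = 1394.23.
Reliability = 1394.23 / 1568.68 = 0.889.

0.889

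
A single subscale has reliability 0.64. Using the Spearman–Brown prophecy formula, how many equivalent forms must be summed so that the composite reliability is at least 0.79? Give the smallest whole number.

3

k ≥ ρ*(1−ρ₁)/(ρ₁(1−ρ*)) = 0.79·0.36 / (0.64·0.21) = 2.116.
Smallest integer k = 3.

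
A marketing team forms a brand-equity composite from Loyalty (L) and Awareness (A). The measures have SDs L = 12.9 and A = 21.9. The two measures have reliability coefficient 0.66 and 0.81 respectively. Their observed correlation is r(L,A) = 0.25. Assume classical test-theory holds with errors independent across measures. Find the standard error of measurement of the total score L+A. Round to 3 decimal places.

Var(total) = 646.02 + 141.255 = 787.275.
True-score variance = 498.315 + 141.255 = 639.57, so reliability = 0.8124.
Error variance = 787.275 − 639.57 = 147.705; SEM = √147.705 = 12.153.

12.153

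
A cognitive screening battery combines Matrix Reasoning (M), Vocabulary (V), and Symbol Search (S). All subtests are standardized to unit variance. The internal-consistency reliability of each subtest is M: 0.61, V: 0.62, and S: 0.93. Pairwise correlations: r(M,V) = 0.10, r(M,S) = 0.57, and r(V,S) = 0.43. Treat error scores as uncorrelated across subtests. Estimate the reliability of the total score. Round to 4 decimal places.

Var(M+V+S) = 3 + 2·[0.10 + 0.57 + 0.43] = 3 + 2.2 = 5.2.
With uncorrelated errors the cross-covariances are all true-score covariance, so they carry over unchanged; only the diagonal terms shrink to ρᵢσᵢ².
True-score variance = [0.61 + 0.62 + 0.93] + 2.2 = 2.16 + 2.2 = 4.36.
Reliability = 4.36 / 5.2 = 0.8385.

0.8385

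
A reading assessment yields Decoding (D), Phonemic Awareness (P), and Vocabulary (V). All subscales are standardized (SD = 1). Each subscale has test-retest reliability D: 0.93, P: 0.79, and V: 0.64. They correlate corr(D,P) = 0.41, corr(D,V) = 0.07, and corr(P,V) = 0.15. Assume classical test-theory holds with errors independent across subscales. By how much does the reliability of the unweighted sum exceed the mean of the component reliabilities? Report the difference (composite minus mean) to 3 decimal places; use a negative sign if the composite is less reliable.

0.063

Var(sum) = 3 + 1.26 = 4.26; true-score variance = 2.36 + 1.26 = 3.62; composite reliability = 0.8498.
Mean component reliability = 0.7867.
Difference = 0.8498 − 0.7867 = 0.063.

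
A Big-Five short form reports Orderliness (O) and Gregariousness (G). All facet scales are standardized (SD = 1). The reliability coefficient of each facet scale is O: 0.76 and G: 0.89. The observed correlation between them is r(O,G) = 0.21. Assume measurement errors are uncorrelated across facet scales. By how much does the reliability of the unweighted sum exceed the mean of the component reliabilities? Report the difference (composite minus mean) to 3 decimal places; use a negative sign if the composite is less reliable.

Var(sum) = 2 + 0.42 = 2.42; true-score variance = 1.65 + 0.42 = 2.07; composite reliability = 0.8554.
Mean component reliability = 0.8250.
Difference = 0.8554 − 0.8250 = 0.030.

0.030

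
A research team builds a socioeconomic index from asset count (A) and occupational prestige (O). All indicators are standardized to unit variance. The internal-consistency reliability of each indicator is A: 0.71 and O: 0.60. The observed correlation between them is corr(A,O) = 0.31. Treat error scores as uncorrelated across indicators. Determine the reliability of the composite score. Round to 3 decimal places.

Var(A+O) = 2 + 2·[0.31] = 2 + 0.62 = 2.62.
Because errors are independent across components, Cov(Tᵢ,Tⱼ) = Cov(Xᵢ,Xⱼ); the off-diagonal part of the true-score variance is the same as above.
True-score variance = [0.71 + 0.60] + 0.62 = 1.31 + 0.62 = 1.93.
Reliability = 1.93 / 2.62 = 0.737.

0.737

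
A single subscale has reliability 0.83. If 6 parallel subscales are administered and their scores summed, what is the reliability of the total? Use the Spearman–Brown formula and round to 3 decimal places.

0.967

ρ_k = kρ / (1 + (k−1)ρ) = 6·0.83 / (1 + 5·0.83) = 4.980 / 5.150 = 0.967.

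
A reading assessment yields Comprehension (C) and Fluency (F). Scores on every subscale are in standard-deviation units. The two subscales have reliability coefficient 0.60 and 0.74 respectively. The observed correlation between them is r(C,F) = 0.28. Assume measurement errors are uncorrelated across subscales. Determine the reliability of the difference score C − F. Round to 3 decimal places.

0.542

Var(C−F) = 1 + 1 − 2·0.28 = 2 − 0.56 = 1.44.
Because errors are independent across components, Cov(Tᵢ,Tⱼ) = Cov(Xᵢ,Xⱼ); the off-diagonal part of the true-score variance is the same as above.
True-score variance = [0.60 + 0.74] − 0.56 = 1.34 − 0.56 = 0.78.
Reliability = 0.78 / 1.44 = 0.542.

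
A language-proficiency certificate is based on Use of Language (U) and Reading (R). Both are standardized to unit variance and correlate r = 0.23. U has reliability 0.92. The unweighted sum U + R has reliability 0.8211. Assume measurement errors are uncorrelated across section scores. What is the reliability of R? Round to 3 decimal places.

0.640

Var(U+R) = 2 + 2·0.23 = 2.460.
True-score variance = ρ_U + ρ_R + 2·0.23, so 0.8211 = (0.92 + ρ_R + 0.46) / 2.460.
ρ_R = 0.8211·2.460 − 0.92 − 0.46 = 0.640.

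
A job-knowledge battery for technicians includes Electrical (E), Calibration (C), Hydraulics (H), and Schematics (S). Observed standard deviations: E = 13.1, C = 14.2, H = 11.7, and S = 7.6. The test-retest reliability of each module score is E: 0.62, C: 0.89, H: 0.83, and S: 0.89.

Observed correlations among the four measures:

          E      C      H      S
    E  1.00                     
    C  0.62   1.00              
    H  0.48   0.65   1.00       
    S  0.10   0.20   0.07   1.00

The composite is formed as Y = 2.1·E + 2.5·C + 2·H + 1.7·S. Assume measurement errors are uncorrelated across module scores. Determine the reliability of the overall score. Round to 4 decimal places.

Var(Y) = 2.1²·13.1² + 2.5²·14.2² + 2²·11.7² + 1.7²·7.6² + 2·[5.25·13.1·14.2·0.62 + 4.2·13.1·11.7·0.48 + 3.57·13.1·7.6·0.10 + 5·14.2·11.7·0.65 + 4.25·14.2·7.6·0.20 + 3.4·11.7·7.6·0.07] = 2731.54 + 3205.76 = 5937.3.
Under uncorrelated errors the observed covariances equal the true-score covariances, so only the own-variance terms attenuate.
True-score variance = [2.1²·13.1²·0.62 + 2.5²·14.2²·0.89 + 2²·11.7²·0.83 + 1.7²·7.6²·0.89] + 3205.76 = 2193.88 + 3205.76 = 5399.64.
Reliability = 5399.64 / 5937.3 = 0.9094.

0.9094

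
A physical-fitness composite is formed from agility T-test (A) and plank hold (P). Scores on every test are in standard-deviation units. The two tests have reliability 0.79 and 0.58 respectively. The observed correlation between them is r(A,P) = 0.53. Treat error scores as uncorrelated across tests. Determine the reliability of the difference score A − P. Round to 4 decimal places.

0.3298

Var(A−P) = 1 + 1 − 2·0.53 = 2 − 1.06 = 0.94.
Because errors are independent across components, Cov(Tᵢ,Tⱼ) = Cov(Xᵢ,Xⱼ); the off-diagonal part of the true-score variance is the same as above.
True-score variance = [0.79 + 0.58] − 1.06 = 1.37 − 1.06 = 0.31.
Reliability = 0.31 / 0.94 = 0.3298.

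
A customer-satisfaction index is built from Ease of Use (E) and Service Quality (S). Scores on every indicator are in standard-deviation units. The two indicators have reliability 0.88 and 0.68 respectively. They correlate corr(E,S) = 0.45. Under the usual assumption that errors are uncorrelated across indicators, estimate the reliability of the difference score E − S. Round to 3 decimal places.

0.600

Var(E−S) = 1 + 1 − 2·0.45 = 2 − 0.9 = 1.1.
Under uncorrelated errors the observed covariances equal the true-score covariances, so only the own-variance terms attenuate.
True-score variance = [0.88 + 0.68] − 0.9 = 1.56 − 0.9 = 0.66.
Reliability = 0.66 / 1.1 = 0.600.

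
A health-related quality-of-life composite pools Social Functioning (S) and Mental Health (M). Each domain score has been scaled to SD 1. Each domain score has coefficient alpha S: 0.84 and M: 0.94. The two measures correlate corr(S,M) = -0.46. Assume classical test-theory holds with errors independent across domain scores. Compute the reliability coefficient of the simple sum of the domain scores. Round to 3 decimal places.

Var(S+M) = 2 + 2·[(-0.46)] = 2 − 0.92 = 1.08.
Under uncorrelated errors the observed covariances equal the true-score covariances, so only the own-variance terms attenuate.
True-score variance = [0.84 + 0.94] − 0.92 = 1.78 − 0.92 = 0.86.
Reliability = 0.86 / 1.08 = 0.796.

0.796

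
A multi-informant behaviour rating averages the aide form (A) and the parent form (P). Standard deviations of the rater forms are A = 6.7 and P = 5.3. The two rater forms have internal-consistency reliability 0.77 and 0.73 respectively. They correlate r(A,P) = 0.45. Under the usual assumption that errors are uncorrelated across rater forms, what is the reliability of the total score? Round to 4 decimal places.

0.8293

Var(A+P) = 6.7² + 5.3² + 2·[6.7·5.3·0.45] = 72.98 + 31.959 = 104.939.
Because errors are independent across components, Cov(Tᵢ,Tⱼ) = Cov(Xᵢ,Xⱼ); the off-diagonal part of the true-score variance is the same as above.
True-score variance = [6.7²·0.77 + 5.3²·0.73] + 31.959 = 55.071 + 31.959 = 87.03.
Reliability = 87.03 / 104.939 = 0.8293.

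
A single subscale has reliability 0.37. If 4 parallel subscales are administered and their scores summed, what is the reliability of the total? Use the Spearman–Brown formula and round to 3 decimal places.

0.701

ρ_k = kρ / (1 + (k−1)ρ) = 4·0.37 / (1 + 3·0.37) = 1.480 / 2.110 = 0.701.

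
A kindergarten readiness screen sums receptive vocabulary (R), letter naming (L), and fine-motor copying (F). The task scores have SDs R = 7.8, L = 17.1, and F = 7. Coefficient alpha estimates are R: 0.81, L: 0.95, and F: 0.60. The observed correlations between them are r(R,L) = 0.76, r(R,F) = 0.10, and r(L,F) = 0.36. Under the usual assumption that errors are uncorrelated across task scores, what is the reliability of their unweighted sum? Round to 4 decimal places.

Var(R+L+F) = 7.8² + 17.1² + 7² + 2·[7.8·17.1·0.76 + 7.8·7·0.10 + 17.1·7·0.36] = 402.25 + 299.842 = 702.092.
Under uncorrelated errors the observed covariances equal the true-score covariances, so only the own-variance terms attenuate.
True-score variance = [7.8²·0.81 + 17.1²·0.95 + 7²·0.60] + 299.842 = 356.47 + 299.842 = 656.312.
Reliability = 656.312 / 702.092 = 0.9348.

0.9348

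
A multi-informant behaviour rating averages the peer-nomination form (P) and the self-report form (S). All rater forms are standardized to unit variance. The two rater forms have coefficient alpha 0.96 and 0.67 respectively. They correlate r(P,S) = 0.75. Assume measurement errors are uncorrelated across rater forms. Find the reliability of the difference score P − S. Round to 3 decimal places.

0.260

Var(P−S) = 1 + 1 − 2·0.75 = 2 − 1.5 = 0.5.
Because errors are independent across components, Cov(Tᵢ,Tⱼ) = Cov(Xᵢ,Xⱼ); the off-diagonal part of the true-score variance is the same as above.
True-score variance = [0.96 + 0.67] − 1.5 = 1.63 − 1.5 = 0.13.
Reliability = 0.13 / 0.5 = 0.260.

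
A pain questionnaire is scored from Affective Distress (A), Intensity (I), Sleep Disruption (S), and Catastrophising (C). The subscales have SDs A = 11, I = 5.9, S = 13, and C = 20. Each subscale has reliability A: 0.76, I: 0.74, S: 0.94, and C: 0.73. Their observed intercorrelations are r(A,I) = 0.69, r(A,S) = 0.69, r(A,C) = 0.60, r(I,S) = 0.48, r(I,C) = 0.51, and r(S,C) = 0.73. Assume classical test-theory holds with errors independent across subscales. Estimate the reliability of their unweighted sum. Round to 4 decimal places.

0.9155

Var(A+I+S+C) = 11² + 5.9² + 13² + 20² + 2·[11·5.9·0.69 + 11·13·0.69 + 11·20·0.60 + 5.9·13·0.48 + 5.9·20·0.51 + 13·20·0.73] = 724.81 + 1124.49 = 1849.3.
Under uncorrelated errors the observed covariances equal the true-score covariances, so only the own-variance terms attenuate.
True-score variance = [11²·0.76 + 5.9²·0.74 + 13²·0.94 + 20²·0.73] + 1124.49 = 568.579 + 1124.49 = 1693.07.
Reliability = 1693.07 / 1849.3 = 0.9155.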